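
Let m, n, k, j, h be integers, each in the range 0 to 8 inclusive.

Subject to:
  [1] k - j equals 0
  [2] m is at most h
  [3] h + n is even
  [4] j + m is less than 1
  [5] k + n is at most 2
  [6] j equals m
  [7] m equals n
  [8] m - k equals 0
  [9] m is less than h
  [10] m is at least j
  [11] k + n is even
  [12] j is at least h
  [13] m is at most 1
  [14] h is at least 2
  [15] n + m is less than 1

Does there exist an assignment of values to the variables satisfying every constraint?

Unsatisfiable

From constraints 12 and 14: j ≥ h and h ≥ 2, so j ≥ 2. From constraints 10 and 13: j ≤ m and m ≤ 1, so j ≤ 1. But 1 < 2, so no value of j works.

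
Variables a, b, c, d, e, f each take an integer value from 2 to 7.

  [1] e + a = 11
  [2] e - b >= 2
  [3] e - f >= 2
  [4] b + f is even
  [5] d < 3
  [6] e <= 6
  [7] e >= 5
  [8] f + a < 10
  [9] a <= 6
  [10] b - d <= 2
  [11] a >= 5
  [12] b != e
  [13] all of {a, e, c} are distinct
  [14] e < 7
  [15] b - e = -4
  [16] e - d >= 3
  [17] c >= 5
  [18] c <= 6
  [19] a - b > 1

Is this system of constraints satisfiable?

Unsatisfiable

Constraints 6, 7, 9, 11, 17, and 18 confine each of a, e, c to the 2 values {5, 6}.
Constraint 13 requires all 3 of them to be distinct, but only 2 values are available — impossible by the pigeonhole principle.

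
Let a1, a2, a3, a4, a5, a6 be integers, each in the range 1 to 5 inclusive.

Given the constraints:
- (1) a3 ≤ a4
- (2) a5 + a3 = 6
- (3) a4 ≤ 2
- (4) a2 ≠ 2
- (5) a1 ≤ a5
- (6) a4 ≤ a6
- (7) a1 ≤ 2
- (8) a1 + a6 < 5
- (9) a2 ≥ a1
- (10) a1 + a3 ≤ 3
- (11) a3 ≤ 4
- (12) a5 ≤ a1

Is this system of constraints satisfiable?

Unsatisfiable

From constraints 7 and 12: a5 ≤ a1 ≤ 2. From constraints 1 and 3: a3 ≤ a4 ≤ 2. Hence a5 + a3 ≤ 4. But constraint 2 requires a5 + a3 = 6, and 6 > 4. Contradiction.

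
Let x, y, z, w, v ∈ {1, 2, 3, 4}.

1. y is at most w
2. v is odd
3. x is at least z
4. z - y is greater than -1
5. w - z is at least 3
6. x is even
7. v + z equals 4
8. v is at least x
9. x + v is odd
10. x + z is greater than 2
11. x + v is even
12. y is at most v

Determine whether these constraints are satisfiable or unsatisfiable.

Unsatisfiable

Constraint 6 makes x even and constraint 2 makes v odd, so x + v must be odd. Constraint 11 says x + v is even — contradiction.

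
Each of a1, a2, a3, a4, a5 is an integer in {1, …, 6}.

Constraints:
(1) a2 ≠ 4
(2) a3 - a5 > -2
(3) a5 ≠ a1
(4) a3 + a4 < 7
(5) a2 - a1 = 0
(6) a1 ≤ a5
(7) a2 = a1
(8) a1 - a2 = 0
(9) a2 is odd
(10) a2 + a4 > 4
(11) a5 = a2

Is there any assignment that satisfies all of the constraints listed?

Unsatisfiable

From constraints 7 and 11, a5 = a2 = a1, so a5 = a1. But constraint 3 says a5 ≠ a1. Contradiction.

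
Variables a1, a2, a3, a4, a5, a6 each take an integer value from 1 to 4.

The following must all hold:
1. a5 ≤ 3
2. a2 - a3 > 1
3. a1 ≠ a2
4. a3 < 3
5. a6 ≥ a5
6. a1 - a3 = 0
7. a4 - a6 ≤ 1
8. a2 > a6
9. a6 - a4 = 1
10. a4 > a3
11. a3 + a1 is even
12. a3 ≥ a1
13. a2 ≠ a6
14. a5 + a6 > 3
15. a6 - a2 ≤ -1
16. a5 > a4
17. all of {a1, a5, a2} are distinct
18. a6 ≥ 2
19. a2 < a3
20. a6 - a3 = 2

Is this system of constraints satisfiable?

Constraints 5, 8, 10, 16, and 19 give a2 < a3, a3 < a4, a4 < a5, a5 ≤ a6, a6 < a2. Chaining: a2 < a3 < a4 < a5 ≤ a6 < a2, which forces a2 < a2 — impossible.

Unsatisfiable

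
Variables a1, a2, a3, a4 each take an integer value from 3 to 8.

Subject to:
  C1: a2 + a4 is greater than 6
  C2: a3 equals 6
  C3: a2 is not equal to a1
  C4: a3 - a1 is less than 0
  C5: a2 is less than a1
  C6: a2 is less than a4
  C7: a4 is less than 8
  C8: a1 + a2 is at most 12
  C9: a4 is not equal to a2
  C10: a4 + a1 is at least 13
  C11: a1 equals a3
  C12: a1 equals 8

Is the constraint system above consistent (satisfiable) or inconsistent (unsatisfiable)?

Constraint 12 fixes a1 = 8 and constraint 2 fixes a3 = 6, but constraint 11 requires a1 = a3. Since 8 ≠ 6, contradiction.

Unsatisfiable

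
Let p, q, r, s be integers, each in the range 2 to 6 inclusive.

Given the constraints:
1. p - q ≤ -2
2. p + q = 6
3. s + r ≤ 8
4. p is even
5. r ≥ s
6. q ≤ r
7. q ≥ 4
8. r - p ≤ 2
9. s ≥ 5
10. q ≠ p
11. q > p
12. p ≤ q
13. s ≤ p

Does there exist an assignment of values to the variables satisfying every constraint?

From constraint 9: s ≥ 5. From constraints 6 and 7: r ≥ q ≥ 4. Hence s + r ≥ 9. But constraint 3 requires s + r ≤ 8, and 8 < 9. Contradiction.

Unsatisfiable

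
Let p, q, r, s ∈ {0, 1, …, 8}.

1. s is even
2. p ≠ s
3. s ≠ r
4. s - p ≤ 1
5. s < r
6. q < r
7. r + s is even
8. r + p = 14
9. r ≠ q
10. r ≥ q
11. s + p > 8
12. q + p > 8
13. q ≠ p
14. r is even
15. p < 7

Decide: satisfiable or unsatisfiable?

Satisfiable

Take p = 6, q = 4, r = 8, s = 4. Then constraint 4: s - p = -2; constraint 8: r + p = 14; constraint 11: s + p = 10, and every other listed constraint is also met.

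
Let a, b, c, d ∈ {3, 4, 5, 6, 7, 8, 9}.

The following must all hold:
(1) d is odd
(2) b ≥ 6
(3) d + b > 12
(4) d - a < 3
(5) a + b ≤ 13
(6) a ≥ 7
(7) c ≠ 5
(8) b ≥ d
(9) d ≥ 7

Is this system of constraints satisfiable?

From constraint 6: a ≥ 7. From constraints 8 and 9: b ≥ d ≥ 7. Hence a + b ≥ 14. But constraint 5 requires a + b ≤ 13, and 13 < 14. Contradiction.

Unsatisfiable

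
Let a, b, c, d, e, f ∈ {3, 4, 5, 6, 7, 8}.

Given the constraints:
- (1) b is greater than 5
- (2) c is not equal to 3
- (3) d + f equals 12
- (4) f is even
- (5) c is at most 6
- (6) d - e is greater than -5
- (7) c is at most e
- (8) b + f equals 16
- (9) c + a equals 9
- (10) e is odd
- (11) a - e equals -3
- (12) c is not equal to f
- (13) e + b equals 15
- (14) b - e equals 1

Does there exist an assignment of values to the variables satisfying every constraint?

Satisfiable

Take a = 4, b = 8, c = 5, d = 4, e = 7, f = 8. Then constraint 3: d + f = 12; constraint 6: d - e = -3; constraint 8: b + f = 16, and every other listed constraint is also met.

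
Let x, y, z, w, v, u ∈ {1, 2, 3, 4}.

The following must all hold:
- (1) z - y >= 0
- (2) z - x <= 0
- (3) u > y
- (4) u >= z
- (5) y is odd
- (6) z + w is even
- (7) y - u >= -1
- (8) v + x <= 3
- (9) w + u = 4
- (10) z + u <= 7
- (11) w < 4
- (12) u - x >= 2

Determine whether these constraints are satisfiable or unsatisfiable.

Constraints 1, 2, 7, and 12 give u − x ≥ 2, x − z ≥ 0, z − y ≥ 0, y − u ≥ -1.
Adding all 4 inequalities: the left sides telescope to 0, and the right sides sum to 2 + 0 + 0 + (-1) = 1. So 0 ≥ 1, which is false.

Unsatisfiable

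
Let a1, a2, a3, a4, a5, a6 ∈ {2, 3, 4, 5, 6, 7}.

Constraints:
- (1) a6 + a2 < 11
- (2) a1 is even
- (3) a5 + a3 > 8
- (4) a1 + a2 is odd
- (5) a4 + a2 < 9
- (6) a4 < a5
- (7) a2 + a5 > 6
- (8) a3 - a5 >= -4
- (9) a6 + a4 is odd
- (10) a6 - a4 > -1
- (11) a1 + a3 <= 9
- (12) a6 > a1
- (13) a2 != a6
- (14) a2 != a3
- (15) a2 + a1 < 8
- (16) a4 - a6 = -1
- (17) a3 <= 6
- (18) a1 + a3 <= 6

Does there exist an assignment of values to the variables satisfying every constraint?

One satisfying assignment is a1 = 2, a2 = 3, a3 = 4, a4 = 5, a5 = 6, a6 = 6.
For the less obvious constraints — constraint 1: a6 + a2 = 9; constraint 3: a5 + a3 = 10 — and the others hold by inspection.

Satisfiable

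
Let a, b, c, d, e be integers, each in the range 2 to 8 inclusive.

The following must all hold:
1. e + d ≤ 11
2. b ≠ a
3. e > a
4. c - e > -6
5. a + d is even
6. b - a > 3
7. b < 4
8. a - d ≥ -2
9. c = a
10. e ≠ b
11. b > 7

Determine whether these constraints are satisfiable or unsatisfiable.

Unsatisfiable

From constraint 11: b ≥ 8. From constraint 7: b ≤ 3. But 3 < 8, so no value of b works.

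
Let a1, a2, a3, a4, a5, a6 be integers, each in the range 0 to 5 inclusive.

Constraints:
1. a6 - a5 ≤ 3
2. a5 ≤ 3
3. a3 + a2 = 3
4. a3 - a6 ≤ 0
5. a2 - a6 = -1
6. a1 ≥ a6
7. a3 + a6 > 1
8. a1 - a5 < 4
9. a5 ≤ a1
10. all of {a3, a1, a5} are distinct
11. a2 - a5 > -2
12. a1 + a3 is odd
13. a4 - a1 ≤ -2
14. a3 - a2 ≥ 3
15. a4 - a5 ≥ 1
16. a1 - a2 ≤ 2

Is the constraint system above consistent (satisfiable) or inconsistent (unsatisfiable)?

Unsatisfiable

Constraints 1, 4, 13, 14, 15, and 16 give a6 − a3 ≥ 0, a3 − a2 ≥ 3, a2 − a1 ≥ -2, a1 − a4 ≥ 2, a4 − a5 ≥ 1, a5 − a6 ≥ -3.
Adding all 6 inequalities: the left sides telescope to 0, and the right sides sum to 0 + 3 + (-2) + 2 + 1 + (-3) = 1. So 0 ≥ 1, which is false.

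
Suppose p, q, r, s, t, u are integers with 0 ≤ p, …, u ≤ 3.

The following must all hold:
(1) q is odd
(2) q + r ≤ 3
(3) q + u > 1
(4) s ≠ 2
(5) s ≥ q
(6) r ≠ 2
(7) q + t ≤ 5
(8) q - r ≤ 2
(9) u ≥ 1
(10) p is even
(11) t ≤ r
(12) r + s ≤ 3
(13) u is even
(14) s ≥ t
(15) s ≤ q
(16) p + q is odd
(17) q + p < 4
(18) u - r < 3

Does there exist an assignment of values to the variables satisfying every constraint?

Satisfiable

Setting (p, q, r, s, t, u) = (2, 1, 1, 1, 1, 2) satisfies everything: constraint 2: q + r = 2; constraint 3: q + u = 3, and the others follow.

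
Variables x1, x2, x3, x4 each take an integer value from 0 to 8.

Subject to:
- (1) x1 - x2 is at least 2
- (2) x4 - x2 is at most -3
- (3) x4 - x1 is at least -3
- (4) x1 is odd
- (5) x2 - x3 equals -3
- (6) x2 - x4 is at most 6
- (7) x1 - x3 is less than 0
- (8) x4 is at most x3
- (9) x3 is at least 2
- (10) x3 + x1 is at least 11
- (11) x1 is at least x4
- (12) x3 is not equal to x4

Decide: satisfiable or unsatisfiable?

Unsatisfiable

Constraints 1, 2, and 3 give x1 − x2 ≥ 2, x2 − x4 ≥ 3, x4 − x1 ≥ -3.
Adding all 3 inequalities: the left sides telescope to 0, and the right sides sum to 2 + 3 + (-3) = 2. So 0 ≥ 2, which is false.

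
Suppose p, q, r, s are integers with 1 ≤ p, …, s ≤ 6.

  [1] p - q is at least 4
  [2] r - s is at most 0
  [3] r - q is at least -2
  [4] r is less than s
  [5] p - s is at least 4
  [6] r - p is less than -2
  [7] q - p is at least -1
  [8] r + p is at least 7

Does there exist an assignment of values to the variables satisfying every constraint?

Unsatisfiable

Constraints 2, 3, 5, and 7 give q − p ≥ -1, p − s ≥ 4, s − r ≥ 0, r − q ≥ -2.
Adding all 4 inequalities: the left sides telescope to 0, and the right sides sum to (-1) + 4 + 0 + (-2) = 1. So 0 ≥ 1, which is false.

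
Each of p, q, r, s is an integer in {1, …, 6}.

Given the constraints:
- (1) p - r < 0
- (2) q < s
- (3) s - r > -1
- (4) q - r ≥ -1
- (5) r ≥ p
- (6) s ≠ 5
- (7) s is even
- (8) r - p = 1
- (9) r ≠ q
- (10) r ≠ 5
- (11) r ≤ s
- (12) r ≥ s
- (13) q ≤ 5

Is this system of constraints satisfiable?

Setting (p, q, r, s) = (1, 1, 2, 2) satisfies everything: constraint 1: p - r = -1; constraint 3: s - r = 0; constraint 4: q - r = -1, and the others follow.

Satisfiable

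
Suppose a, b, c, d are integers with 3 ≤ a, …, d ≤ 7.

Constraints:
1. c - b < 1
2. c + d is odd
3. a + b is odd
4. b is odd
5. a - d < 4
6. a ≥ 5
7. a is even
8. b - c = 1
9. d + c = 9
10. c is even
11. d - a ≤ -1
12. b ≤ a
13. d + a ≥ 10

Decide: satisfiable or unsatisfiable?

The assignment a = 6, b = 5, c = 4, d = 5 works:
  constraint 1 holds since c - b = -1.
  constraint 5 holds since a - d = 1.
The rest check out directly.

Satisfiable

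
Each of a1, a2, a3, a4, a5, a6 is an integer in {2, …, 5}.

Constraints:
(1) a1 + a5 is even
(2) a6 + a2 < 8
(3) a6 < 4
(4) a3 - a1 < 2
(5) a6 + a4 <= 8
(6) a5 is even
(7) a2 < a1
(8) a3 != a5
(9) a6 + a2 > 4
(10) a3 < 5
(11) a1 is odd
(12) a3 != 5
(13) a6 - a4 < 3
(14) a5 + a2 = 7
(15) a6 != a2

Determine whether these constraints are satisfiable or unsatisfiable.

Constraint 11 makes a1 odd and constraint 6 makes a5 even, so a1 + a5 must be odd. Constraint 1 says a1 + a5 is even — contradiction.

Unsatisfiable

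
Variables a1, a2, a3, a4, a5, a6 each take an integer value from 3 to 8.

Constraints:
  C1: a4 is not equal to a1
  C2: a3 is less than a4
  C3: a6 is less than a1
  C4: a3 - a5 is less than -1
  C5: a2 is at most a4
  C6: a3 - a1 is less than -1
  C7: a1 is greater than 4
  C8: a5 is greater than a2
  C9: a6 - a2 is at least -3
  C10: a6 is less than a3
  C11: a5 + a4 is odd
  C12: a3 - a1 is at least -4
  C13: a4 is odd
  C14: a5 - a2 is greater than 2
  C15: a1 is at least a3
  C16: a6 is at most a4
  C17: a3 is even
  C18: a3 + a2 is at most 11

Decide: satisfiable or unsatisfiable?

Satisfiable

Take a1 = 8, a2 = 4, a3 = 4, a4 = 7, a5 = 8, a6 = 3. Then constraint 4: a3 - a5 = -4; constraint 6: a3 - a1 = -4; constraint 9: a6 - a2 = -1, and every other listed constraint is also met.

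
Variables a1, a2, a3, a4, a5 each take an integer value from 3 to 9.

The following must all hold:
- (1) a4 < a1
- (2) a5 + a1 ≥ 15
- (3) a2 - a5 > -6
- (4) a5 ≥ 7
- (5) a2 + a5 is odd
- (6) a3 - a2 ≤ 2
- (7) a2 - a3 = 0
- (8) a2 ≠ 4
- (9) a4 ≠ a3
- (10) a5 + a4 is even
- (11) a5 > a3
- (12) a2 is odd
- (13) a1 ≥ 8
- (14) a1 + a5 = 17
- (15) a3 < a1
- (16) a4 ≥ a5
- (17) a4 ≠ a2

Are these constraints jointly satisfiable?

Satisfiable

Take a1 = 9, a2 = 3, a3 = 3, a4 = 8, a5 = 8. Then constraint 2: a5 + a1 = 17; constraint 3: a2 - a5 = -5; constraint 6: a3 - a2 = 0, and every other listed constraint is also met.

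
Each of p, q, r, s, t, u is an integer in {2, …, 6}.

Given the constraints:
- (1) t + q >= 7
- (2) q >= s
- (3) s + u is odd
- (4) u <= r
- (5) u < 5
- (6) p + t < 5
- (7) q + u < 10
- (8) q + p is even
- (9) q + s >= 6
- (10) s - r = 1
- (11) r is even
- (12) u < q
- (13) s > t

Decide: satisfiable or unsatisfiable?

One satisfying assignment is p = 2, q = 6, r = 2, s = 3, t = 2, u = 2.
For the less obvious constraints — constraint 1: t + q = 8; constraint 6: p + t = 4 — and the others hold by inspection.

Satisfiable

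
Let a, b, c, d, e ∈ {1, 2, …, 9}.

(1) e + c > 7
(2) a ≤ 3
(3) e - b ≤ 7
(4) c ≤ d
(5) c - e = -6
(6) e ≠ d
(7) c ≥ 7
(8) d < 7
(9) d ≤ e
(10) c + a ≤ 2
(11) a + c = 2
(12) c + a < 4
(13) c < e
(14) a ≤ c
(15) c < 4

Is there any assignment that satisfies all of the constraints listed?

From constraints 4 and 7: d ≥ c and c ≥ 7, so d ≥ 7. From constraint 8: d ≤ 6. But 6 < 7, so no value of d works.

Unsatisfiable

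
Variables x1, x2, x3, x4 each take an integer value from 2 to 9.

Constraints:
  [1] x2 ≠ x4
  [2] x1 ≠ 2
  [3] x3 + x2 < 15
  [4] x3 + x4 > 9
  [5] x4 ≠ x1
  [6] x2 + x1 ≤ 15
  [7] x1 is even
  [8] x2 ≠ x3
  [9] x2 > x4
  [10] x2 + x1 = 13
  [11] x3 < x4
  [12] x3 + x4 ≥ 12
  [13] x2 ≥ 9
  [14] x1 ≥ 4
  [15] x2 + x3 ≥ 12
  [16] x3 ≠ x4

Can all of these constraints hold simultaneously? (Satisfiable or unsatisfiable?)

Satisfiable

Take x1 = 4, x2 = 9, x3 = 5, x4 = 7. Then constraint 3: x3 + x2 = 14; constraint 4: x3 + x4 = 12; constraint 6: x2 + x1 = 13, and every other listed constraint is also met.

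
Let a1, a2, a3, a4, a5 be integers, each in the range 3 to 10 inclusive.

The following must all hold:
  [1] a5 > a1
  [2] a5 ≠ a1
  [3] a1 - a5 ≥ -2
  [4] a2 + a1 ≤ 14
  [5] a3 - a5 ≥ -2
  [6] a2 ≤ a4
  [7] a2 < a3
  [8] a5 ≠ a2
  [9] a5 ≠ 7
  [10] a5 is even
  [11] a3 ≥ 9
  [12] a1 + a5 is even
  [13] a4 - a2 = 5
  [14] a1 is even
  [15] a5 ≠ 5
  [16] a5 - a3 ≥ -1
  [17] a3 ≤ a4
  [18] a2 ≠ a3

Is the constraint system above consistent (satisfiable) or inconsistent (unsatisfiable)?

The assignment a1 = 8, a2 = 5, a3 = 10, a4 = 10, a5 = 10 works:
  constraint 3 holds since a1 - a5 = -2.
  constraint 4 holds since a2 + a1 = 13.
  constraint 5 holds since a3 - a5 = 0.
The rest check out directly.

Satisfiable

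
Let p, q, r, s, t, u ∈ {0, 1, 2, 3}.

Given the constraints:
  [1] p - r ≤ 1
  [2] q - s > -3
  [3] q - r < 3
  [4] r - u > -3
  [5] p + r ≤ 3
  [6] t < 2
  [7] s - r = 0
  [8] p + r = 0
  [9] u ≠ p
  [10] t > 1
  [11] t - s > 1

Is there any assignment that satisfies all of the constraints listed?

Unsatisfiable

From constraint 10: t ≥ 2. From constraint 6: t ≤ 1. But 1 < 2, so no value of t works.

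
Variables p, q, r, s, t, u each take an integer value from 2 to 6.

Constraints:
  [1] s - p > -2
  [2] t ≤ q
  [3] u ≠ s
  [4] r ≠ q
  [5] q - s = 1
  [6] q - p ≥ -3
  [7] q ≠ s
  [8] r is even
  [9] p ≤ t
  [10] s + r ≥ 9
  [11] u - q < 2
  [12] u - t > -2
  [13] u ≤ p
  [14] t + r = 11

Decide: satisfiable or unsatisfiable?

Satisfiable

Take p = 5, q = 5, r = 6, s = 4, t = 5, u = 5. Then constraint 1: s - p = -1; constraint 5: q - s = 1; constraint 6: q - p = 0, and every other listed constraint is also met.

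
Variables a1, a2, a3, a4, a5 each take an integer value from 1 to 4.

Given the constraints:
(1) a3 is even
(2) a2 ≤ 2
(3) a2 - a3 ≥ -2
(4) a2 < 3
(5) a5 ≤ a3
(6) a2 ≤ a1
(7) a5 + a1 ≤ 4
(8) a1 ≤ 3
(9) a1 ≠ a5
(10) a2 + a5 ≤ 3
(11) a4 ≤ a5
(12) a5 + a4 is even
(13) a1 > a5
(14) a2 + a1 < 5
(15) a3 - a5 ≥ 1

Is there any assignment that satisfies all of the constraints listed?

Satisfiable

The assignment a1 = 3, a2 = 1, a3 = 2, a4 = 1, a5 = 1 works:
  constraint 3 holds since a2 - a3 = -1.
  constraint 7 holds since a5 + a1 = 4.
The rest check out directly.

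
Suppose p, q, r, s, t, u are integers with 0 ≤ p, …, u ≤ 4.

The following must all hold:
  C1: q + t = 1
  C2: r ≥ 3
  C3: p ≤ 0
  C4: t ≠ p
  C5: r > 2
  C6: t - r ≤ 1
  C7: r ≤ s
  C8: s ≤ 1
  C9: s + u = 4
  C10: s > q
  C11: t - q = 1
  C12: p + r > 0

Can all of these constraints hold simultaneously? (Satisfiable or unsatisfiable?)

From constraint 5: r ≥ 3. From constraints 7 and 8: r ≤ s and s ≤ 1, so r ≤ 1. But 1 < 3, so no value of r works.

Unsatisfiable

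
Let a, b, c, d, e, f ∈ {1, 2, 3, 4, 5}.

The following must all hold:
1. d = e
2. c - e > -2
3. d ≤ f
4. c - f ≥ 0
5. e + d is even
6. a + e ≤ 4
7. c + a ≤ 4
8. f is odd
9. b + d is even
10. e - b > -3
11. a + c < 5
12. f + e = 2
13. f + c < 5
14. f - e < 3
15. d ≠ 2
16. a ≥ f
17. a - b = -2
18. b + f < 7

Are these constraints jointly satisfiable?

Satisfiable

One satisfying assignment is a = 1, b = 3, c = 1, d = 1, e = 1, f = 1.
For the less obvious constraints — constraint 2: c - e = 0; constraint 4: c - f = 0 — and the others hold by inspection.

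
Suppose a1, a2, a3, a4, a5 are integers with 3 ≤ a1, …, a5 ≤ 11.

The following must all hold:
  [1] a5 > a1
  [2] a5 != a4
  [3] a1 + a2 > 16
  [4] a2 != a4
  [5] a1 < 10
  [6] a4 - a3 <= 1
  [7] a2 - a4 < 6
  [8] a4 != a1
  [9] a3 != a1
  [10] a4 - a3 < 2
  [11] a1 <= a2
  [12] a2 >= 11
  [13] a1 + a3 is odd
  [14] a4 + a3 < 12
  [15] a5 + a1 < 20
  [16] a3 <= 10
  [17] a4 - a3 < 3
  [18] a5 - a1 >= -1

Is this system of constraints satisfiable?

Satisfiable

Try a1 = 8, a2 = 11, a3 = 5, a4 = 6, a5 = 9.
Check constraint 3: a1 + a2 = 19; constraint 6: a4 - a3 = 1; constraint 7: a2 - a4 = 5. The remaining constraints are straightforward to verify.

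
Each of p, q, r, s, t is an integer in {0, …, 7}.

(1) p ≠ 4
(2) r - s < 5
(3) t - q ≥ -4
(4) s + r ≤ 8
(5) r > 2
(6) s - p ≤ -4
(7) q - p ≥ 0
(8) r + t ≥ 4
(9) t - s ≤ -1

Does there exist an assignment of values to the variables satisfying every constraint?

Unsatisfiable

Constraints 3, 6, 7, and 9 give q − p ≥ 0, p − s ≥ 4, s − t ≥ 1, t − q ≥ -4.
Adding all 4 inequalities: the left sides telescope to 0, and the right sides sum to 0 + 4 + 1 + (-4) = 1. So 0 ≥ 1, which is false.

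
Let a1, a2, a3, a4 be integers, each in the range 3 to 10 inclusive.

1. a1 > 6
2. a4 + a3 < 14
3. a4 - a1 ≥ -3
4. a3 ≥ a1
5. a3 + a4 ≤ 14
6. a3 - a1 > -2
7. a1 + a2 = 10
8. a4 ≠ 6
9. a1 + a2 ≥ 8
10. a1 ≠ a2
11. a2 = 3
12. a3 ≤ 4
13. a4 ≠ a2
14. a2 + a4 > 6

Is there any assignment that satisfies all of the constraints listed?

Unsatisfiable

From constraint 1: a1 ≥ 7. From constraints 4 and 12: a1 ≤ a3 and a3 ≤ 4, so a1 ≤ 4. But 4 < 7, so no value of a1 works.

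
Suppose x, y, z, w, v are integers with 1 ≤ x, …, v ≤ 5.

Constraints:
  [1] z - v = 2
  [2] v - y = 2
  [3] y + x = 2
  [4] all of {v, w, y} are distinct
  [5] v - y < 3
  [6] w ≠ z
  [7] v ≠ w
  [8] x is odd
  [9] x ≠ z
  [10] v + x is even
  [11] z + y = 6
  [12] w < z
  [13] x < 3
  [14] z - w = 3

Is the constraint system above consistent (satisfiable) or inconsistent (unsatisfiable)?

One satisfying assignment is x = 1, y = 1, z = 5, w = 2, v = 3.
For the less obvious constraints — constraint 1: z - v = 2; constraint 2: v - y = 2; constraint 3: y + x = 2 — and the others hold by inspection.

Satisfiable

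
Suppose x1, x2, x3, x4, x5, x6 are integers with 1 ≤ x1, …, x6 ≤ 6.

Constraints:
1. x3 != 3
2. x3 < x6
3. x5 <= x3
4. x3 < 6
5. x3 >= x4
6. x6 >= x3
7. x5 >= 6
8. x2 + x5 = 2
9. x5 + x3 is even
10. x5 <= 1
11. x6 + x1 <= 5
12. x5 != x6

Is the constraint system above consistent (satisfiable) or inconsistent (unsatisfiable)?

Unsatisfiable

From constraints 3 and 7: x3 ≥ x5 and x5 ≥ 6, so x3 ≥ 6. From constraint 4: x3 ≤ 5. But 5 < 6, so no value of x3 works.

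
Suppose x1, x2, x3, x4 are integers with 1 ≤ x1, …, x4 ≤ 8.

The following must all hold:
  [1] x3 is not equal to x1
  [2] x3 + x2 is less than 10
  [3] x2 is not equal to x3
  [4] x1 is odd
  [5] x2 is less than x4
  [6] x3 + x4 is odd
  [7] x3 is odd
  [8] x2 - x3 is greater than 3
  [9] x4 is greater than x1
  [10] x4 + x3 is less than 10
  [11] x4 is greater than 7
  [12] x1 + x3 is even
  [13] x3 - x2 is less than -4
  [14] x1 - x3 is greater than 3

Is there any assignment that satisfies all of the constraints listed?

Satisfiable

Setting (x1, x2, x3, x4) = (7, 7, 1, 8) satisfies everything: constraint 2: x3 + x2 = 8; constraint 8: x2 - x3 = 6; constraint 10: x4 + x3 = 9, and the others follow.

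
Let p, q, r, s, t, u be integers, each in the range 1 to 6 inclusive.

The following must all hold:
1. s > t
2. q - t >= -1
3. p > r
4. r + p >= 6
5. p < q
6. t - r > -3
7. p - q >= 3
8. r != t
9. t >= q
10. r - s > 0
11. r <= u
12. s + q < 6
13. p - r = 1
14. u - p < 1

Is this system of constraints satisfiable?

Unsatisfiable

Constraints 1, 3, 5, 9, and 10 give t < s, s < r, r < p, p < q, q ≤ t. Chaining: t < s < r < p < q ≤ t, which forces t < t — impossible.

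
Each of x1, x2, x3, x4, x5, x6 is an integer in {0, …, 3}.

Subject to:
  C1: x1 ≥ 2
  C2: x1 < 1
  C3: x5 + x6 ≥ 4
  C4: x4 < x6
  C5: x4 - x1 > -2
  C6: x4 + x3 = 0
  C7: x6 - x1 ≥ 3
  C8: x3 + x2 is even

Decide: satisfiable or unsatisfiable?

Unsatisfiable

From constraint 1: x1 ≥ 2. From constraint 2: x1 ≤ 0. But 0 < 2, so no value of x1 works.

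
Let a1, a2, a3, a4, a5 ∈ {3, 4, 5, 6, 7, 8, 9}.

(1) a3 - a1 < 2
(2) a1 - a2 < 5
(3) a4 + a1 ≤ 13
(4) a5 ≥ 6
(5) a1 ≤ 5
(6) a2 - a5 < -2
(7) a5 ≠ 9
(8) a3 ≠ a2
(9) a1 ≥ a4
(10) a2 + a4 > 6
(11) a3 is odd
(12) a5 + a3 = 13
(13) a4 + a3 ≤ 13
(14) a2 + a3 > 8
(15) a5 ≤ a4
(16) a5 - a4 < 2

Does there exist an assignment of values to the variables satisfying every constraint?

Unsatisfiable

From constraints 4 and 15: a4 ≥ a5 and a5 ≥ 6, so a4 ≥ 6. From constraints 5 and 9: a4 ≤ a1 and a1 ≤ 5, so a4 ≤ 5. But 5 < 6, so no value of a4 works.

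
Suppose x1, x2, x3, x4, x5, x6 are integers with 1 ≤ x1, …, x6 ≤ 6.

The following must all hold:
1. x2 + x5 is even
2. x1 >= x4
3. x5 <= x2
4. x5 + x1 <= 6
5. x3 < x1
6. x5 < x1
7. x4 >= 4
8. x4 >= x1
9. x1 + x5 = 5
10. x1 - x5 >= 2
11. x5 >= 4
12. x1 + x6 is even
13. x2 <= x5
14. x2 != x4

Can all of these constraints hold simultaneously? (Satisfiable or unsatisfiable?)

Unsatisfiable

From constraint 11: x5 ≥ 4. From constraints 2 and 7: x1 ≥ x4 ≥ 4. Hence x5 + x1 ≥ 8. But constraint 4 requires x5 + x1 ≤ 6, and 6 < 8. Contradiction.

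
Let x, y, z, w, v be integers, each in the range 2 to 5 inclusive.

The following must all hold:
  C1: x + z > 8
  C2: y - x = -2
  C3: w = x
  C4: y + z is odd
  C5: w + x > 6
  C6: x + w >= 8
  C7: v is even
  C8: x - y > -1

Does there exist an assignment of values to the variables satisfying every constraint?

Satisfiable

Take x = 4, y = 2, z = 5, w = 4, v = 4. Then constraint 1: x + z = 9; constraint 2: y - x = -2, and every other listed constraint is also met.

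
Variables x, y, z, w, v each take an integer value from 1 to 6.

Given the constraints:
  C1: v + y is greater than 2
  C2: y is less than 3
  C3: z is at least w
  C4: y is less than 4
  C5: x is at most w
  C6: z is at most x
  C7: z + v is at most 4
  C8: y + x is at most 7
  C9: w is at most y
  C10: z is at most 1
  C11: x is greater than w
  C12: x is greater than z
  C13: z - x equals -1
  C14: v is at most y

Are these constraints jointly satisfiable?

Unsatisfiable

Constraints 3, 5, and 12 give z < x, x ≤ w, w ≤ z. Chaining: z < x ≤ w ≤ z, which forces z < z — impossible.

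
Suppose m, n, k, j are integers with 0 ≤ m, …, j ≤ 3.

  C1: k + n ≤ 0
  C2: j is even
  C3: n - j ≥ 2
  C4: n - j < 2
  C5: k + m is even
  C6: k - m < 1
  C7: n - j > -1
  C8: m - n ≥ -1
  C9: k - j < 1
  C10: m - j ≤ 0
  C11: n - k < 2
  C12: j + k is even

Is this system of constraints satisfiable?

Unsatisfiable

Constraints 3, 8, and 10 give n − j ≥ 2, j − m ≥ 0, m − n ≥ -1.
Adding all 3 inequalities: the left sides telescope to 0, and the right sides sum to 2 + 0 + (-1) = 1. So 0 ≥ 1, which is false.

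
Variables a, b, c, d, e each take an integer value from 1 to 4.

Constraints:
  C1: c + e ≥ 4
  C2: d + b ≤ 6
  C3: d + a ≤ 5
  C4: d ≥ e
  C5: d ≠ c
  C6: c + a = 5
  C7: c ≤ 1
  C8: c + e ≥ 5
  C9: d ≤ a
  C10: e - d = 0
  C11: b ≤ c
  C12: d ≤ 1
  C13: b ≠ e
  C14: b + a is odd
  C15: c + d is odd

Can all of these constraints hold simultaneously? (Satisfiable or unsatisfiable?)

From constraint 7: c ≤ 1. From constraints 4 and 12: e ≤ d ≤ 1. Hence c + e ≤ 2. But constraint 1 requires c + e ≥ 4, and 4 > 2. Contradiction.

Unsatisfiable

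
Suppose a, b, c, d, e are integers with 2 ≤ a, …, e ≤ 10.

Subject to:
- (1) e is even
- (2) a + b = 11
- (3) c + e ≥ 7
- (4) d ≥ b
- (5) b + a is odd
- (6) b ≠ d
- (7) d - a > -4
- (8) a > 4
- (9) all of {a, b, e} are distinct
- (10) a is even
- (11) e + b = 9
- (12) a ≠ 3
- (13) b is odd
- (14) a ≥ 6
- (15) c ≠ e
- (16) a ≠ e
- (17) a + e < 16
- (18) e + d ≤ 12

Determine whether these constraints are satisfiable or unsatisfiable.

Satisfiable

Setting (a, b, c, d, e) = (8, 3, 4, 6, 6) satisfies everything: constraint 2: a + b = 11; constraint 3: c + e = 10, and the others follow.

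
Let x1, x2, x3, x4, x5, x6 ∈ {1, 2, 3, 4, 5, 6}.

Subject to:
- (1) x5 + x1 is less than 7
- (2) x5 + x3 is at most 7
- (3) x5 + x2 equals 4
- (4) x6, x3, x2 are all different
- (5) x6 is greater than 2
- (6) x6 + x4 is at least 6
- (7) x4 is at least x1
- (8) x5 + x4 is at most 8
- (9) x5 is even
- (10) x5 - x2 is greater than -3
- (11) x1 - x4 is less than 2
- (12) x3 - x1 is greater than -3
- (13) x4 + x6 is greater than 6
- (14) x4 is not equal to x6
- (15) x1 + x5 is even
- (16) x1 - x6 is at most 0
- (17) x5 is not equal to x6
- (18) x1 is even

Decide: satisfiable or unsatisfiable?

The assignment x1 = 4, x2 = 2, x3 = 3, x4 = 5, x5 = 2, x6 = 4 works:
  constraint 1 holds since x5 + x1 = 6.
  constraint 2 holds since x5 + x3 = 5.
The rest check out directly.

Satisfiable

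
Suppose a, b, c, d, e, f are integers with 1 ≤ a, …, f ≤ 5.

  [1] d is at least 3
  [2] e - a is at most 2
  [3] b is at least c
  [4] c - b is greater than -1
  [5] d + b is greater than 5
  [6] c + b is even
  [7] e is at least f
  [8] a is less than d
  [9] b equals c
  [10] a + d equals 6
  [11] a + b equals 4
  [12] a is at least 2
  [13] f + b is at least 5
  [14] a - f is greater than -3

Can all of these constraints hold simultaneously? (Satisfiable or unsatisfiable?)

Satisfiable

One satisfying assignment is a = 2, b = 2, c = 2, d = 4, e = 4, f = 3.
For the less obvious constraints — constraint 2: e - a = 2; constraint 4: c - b = 0; constraint 5: d + b = 6 — and the others hold by inspection.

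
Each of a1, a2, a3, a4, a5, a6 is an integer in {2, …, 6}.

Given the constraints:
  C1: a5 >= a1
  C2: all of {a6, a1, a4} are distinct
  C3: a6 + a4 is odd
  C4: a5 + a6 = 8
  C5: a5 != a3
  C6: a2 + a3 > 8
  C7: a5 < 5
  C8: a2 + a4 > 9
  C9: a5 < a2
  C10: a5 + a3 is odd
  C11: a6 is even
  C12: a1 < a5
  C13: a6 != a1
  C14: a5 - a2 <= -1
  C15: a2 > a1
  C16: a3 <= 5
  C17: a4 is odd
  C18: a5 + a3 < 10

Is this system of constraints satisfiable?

The assignment a1 = 3, a2 = 6, a3 = 3, a4 = 5, a5 = 4, a6 = 4 works:
  constraint 4 holds since a5 + a6 = 8.
  constraint 6 holds since a2 + a3 = 9.
  constraint 8 holds since a2 + a4 = 11.
The rest check out directly.

Satisfiable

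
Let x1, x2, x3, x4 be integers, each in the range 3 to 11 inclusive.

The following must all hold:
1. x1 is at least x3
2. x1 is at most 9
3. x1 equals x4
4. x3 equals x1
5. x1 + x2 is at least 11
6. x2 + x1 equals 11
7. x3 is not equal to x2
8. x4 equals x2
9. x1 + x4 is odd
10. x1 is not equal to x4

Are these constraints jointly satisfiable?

Unsatisfiable

From constraints 3, 4, and 8, x3 = x1 = x4 = x2, so x3 = x2. But constraint 7 says x3 ≠ x2. Contradiction.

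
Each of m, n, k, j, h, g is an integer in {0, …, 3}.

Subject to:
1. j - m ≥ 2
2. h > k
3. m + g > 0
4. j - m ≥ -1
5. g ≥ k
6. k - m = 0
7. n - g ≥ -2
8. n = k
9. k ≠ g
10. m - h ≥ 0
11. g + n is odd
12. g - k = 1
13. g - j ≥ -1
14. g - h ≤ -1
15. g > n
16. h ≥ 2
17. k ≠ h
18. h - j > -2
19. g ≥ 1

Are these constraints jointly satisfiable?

Unsatisfiable

Constraints 1, 10, 13, and 14 give j − m ≥ 2, m − h ≥ 0, h − g ≥ 1, g − j ≥ -1.
Adding all 4 inequalities: the left sides telescope to 0, and the right sides sum to 2 + 0 + 1 + (-1) = 2. So 0 ≥ 2, which is false.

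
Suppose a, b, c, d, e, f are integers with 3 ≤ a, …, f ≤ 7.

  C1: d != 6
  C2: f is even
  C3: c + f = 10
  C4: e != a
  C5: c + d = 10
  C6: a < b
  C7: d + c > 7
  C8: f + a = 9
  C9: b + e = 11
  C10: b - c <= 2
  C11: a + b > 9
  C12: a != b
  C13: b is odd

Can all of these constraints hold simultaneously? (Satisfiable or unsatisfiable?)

Satisfiable

One satisfying assignment is a = 5, b = 7, c = 6, d = 4, e = 4, f = 4.
For the less obvious constraints — constraint 3: c + f = 10; constraint 5: c + d = 10; constraint 7: d + c = 10 — and the others hold by inspection.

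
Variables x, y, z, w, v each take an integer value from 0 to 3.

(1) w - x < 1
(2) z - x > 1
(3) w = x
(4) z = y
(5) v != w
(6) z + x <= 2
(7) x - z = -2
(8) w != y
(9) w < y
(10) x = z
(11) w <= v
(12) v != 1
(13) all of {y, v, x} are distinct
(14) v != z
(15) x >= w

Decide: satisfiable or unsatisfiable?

Unsatisfiable

From constraints 3, 4, and 10, w = x = z = y, so w = y. But constraint 8 says w ≠ y. Contradiction.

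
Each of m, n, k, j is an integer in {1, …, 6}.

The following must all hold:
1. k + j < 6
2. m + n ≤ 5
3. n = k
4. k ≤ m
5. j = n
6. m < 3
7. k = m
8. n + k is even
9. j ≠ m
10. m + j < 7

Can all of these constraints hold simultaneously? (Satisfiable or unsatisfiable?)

From constraints 3, 5, and 7, j = n = k = m, so j = m. But constraint 9 says j ≠ m. Contradiction.

Unsatisfiable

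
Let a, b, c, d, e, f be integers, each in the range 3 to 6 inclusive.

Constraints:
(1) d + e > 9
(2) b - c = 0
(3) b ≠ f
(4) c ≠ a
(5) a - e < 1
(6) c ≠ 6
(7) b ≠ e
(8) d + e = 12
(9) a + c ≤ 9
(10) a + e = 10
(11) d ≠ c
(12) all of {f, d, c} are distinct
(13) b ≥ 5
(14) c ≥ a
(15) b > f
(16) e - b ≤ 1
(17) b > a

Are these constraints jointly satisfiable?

Satisfiable

The assignment a = 4, b = 5, c = 5, d = 6, e = 6, f = 4 works:
  constraint 1 holds since d + e = 12.
  constraint 2 holds since b - c = 0.
  constraint 5 holds since a - e = -2.
The rest check out directly.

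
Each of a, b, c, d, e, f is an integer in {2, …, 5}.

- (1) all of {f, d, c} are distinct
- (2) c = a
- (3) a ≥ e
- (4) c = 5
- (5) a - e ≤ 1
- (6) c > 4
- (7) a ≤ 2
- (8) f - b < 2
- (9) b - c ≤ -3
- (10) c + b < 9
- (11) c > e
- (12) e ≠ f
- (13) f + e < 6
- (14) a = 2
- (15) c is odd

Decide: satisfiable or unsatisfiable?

Unsatisfiable

Constraint 4 fixes c = 5 and constraint 14 fixes a = 2, but constraint 2 requires c = a. Since 5 ≠ 2, contradiction.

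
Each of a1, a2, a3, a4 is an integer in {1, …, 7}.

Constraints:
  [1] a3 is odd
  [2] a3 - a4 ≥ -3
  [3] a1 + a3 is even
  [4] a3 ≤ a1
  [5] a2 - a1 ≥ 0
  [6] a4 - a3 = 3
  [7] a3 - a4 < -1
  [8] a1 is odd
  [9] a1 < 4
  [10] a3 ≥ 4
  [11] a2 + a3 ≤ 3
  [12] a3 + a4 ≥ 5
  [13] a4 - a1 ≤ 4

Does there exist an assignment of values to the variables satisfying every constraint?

Unsatisfiable

From constraints 4 and 10: a1 ≥ a3 and a3 ≥ 4, so a1 ≥ 4. From constraint 9: a1 ≤ 3. But 3 < 4, so no value of a1 works.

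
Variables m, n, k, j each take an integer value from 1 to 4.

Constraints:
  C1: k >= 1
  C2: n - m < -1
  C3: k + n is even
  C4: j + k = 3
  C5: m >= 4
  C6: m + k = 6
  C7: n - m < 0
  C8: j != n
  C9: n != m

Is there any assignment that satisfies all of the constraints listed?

One satisfying assignment is m = 4, n = 2, k = 2, j = 1.
For the less obvious constraints — constraint 2: n - m = -2; constraint 4: j + k = 3; constraint 6: m + k = 6 — and the others hold by inspection.

Satisfiable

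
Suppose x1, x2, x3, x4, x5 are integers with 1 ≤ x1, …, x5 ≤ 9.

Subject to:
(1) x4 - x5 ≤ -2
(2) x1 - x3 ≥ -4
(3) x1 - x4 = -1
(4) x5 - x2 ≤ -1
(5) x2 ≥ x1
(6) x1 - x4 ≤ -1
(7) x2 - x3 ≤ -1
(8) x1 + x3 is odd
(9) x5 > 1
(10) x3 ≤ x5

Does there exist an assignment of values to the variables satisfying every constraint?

Constraints 1, 2, 4, 6, and 7 give x5 − x4 ≥ 2, x4 − x1 ≥ 1, x1 − x3 ≥ -4, x3 − x2 ≥ 1, x2 − x5 ≥ 1.
Adding all 5 inequalities: the left sides telescope to 0, and the right sides sum to 2 + 1 + (-4) + 1 + 1 = 1. So 0 ≥ 1, which is false.

Unsatisfiable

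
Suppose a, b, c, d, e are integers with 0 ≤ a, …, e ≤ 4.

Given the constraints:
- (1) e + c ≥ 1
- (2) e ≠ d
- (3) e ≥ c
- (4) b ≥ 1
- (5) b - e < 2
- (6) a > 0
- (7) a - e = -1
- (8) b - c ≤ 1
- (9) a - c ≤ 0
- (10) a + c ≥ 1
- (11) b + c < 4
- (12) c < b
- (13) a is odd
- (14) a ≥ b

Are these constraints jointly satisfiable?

Unsatisfiable

Constraints 9, 12, and 14 give a ≤ c, c < b, b ≤ a. Chaining: a ≤ c < b ≤ a, which forces a < a — impossible.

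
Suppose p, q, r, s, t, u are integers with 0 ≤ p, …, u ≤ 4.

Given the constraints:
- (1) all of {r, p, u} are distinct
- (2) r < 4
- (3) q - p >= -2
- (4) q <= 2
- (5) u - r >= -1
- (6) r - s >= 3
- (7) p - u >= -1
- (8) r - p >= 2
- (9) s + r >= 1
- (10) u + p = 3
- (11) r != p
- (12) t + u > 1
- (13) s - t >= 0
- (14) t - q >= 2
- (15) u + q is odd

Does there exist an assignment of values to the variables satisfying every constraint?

Unsatisfiable

Constraints 3, 5, 6, 7, 13, and 14 give u − r ≥ -1, r − s ≥ 3, s − t ≥ 0, t − q ≥ 2, q − p ≥ -2, p − u ≥ -1.
Adding all 6 inequalities: the left sides telescope to 0, and the right sides sum to (-1) + 3 + 0 + 2 + (-2) + (-1) = 1. So 0 ≥ 1, which is false.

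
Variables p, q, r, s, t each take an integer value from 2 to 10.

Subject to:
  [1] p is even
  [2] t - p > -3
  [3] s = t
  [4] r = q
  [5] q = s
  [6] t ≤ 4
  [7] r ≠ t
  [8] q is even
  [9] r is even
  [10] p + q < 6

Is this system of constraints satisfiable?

Unsatisfiable

From constraints 3, 4, and 5, r = q = s = t, so r = t. But constraint 7 says r ≠ t. Contradiction.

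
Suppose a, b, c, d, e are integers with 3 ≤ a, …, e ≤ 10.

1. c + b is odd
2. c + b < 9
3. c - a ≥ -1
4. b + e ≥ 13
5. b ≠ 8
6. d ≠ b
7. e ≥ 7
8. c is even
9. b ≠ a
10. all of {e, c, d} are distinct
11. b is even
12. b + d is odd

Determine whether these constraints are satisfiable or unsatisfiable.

Constraint 8 makes c even and constraint 11 makes b even, so c + b must be even. Constraint 1 says c + b is odd — contradiction.

Unsatisfiable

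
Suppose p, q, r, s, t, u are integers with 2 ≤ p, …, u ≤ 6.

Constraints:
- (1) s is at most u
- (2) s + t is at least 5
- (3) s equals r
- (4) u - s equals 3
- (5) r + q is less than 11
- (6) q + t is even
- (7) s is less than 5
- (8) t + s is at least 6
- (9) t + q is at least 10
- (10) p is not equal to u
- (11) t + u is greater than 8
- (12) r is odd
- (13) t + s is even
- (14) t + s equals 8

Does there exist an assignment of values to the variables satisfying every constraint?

Try p = 5, q = 5, r = 3, s = 3, t = 5, u = 6.
Check constraint 2: s + t = 8; constraint 4: u - s = 3. The remaining constraints are straightforward to verify.

Satisfiable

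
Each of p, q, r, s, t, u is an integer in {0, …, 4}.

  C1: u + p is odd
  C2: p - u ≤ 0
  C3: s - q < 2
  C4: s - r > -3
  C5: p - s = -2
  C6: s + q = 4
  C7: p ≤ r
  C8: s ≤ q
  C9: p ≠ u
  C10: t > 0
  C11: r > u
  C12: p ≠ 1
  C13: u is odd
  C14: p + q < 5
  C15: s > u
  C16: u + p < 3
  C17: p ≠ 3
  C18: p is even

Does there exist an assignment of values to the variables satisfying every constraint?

Satisfiable

Take p = 0, q = 2, r = 3, s = 2, t = 4, u = 1. Then constraint 2: p - u = -1; constraint 3: s - q = 0, and every other listed constraint is also met.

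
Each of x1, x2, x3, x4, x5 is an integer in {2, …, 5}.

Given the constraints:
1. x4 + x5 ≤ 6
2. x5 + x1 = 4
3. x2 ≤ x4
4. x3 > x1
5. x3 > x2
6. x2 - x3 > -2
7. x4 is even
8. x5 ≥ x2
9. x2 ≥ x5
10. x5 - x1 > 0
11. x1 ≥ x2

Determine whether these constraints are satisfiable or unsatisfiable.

Unsatisfiable

Constraints 9, 10, and 11 give x2 ≤ x1, x1 < x5, x5 ≤ x2. Chaining: x2 ≤ x1 < x5 ≤ x2, which forces x2 < x2 — impossible.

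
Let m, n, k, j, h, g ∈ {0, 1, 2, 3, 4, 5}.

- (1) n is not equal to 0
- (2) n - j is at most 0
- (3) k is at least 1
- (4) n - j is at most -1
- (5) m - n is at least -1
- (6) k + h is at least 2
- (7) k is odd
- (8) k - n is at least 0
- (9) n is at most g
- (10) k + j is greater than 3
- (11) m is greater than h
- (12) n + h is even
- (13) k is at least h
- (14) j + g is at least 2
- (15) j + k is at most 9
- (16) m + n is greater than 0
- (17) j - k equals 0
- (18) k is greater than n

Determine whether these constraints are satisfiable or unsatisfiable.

The assignment m = 1, n = 2, k = 3, j = 3, h = 0, g = 2 works:
  constraint 2 holds since n - j = -1.
  constraint 4 holds since n - j = -1.
The rest check out directly.

Satisfiable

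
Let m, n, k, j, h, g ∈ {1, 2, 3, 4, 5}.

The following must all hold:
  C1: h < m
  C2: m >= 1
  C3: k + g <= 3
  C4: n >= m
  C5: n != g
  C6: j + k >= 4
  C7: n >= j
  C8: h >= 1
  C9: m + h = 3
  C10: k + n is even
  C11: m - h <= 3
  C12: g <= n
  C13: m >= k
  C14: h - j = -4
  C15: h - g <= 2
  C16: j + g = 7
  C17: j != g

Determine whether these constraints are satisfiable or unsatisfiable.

One satisfying assignment is m = 2, n = 5, k = 1, j = 5, h = 1, g = 2.
For the less obvious constraints — constraint 3: k + g = 3; constraint 6: j + k = 6; constraint 9: m + h = 3 — and the others hold by inspection.

Satisfiable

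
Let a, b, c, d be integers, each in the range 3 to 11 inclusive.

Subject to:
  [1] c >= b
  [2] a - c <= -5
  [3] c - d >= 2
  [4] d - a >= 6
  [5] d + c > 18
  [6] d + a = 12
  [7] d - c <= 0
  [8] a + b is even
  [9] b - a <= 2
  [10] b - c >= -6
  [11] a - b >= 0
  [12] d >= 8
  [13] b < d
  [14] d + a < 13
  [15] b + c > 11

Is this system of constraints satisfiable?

Unsatisfiable

Constraints 3, 4, 10, and 11 give a − b ≥ 0, b − c ≥ -6, c − d ≥ 2, d − a ≥ 6.
Adding all 4 inequalities: the left sides telescope to 0, and the right sides sum to 0 + (-6) + 2 + 6 = 2. So 0 ≥ 2, which is false.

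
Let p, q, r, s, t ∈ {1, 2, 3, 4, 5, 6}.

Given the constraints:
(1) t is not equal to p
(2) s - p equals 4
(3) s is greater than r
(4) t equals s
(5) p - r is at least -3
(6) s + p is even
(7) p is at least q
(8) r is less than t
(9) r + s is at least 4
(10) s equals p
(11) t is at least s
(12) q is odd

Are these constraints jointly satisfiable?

Unsatisfiable

From constraints 4 and 10, t = s = p, so t = p. But constraint 1 says t ≠ p. Contradiction.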